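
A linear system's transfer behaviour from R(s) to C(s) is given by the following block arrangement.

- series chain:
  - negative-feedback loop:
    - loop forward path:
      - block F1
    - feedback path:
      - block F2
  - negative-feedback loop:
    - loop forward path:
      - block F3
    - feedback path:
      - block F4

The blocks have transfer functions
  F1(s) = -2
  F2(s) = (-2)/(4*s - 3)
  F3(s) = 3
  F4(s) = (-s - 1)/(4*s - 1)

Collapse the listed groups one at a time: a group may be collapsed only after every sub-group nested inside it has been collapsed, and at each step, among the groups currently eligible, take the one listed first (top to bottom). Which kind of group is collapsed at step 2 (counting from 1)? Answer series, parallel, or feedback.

The answer is feedback.

Reasoning:
Step 1 - collapse the loop (F1 forward, F2 return)
Step 2 - feedback reduction of F3, F4
Step 3 - reduce the series chain [F1/(1+F1*F2)], [F3/(1+F3*F4)]
At step 2 the group reduced is feedback.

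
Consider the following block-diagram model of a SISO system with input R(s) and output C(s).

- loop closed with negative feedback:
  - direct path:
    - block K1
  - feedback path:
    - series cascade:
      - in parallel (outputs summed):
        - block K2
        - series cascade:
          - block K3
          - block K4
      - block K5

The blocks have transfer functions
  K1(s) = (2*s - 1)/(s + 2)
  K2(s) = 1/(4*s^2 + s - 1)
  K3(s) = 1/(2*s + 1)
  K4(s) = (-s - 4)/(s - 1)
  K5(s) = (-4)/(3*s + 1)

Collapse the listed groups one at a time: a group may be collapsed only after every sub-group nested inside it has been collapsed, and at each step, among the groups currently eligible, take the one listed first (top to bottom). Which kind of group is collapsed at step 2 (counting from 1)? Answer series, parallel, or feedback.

Step 1 - cascade K3, K4
Step 2 - parallel reduction of K2, (K3*K4)
Step 3 - combine (K2+(K3*K4)), K5 in series
Step 4 - close the feedback loop around K1, ((K2+(K3*K4))*K5)
Step 2: parallel.

Final answer: parallel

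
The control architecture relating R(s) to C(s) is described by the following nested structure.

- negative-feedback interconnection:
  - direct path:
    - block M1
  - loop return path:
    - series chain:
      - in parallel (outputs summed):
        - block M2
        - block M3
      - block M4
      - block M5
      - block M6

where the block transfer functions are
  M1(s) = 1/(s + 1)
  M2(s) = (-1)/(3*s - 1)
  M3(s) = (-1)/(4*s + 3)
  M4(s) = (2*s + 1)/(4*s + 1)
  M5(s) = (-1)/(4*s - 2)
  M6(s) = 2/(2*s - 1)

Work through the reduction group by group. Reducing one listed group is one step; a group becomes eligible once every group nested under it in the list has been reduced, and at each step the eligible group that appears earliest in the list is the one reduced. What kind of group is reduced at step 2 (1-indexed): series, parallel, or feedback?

The answer is series.

Reasoning:
Step 1 - parallel reduction of M2, M3
Step 2 - reduce the series chain (M2+M3), M4, M5, M6
Step 3 - close the feedback loop around M1, ((M2+M3)*M4*M5*M6)
Step 2 collapses a series group.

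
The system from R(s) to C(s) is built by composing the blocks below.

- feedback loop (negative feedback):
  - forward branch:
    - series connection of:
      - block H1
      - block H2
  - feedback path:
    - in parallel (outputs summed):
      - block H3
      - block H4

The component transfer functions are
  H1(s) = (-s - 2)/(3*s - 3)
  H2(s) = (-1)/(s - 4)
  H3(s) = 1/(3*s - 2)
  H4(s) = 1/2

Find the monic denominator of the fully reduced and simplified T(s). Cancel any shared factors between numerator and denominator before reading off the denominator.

[1] series reduction of H1, H2: (s + 2)/(3*s^2 - 15*s + 12)
[2] parallel reduction of H3, H4: (3*s)/(6*s - 4)
[3] reduce the feedback loop with forward (H1*H2) and return (H3+H4): (6*s^2 + 8*s - 8)/(18*s^3 - 99*s^2 + 138*s - 48)
Step 3 gives the fully reduced T(s), with no common factor left to cancel. The denominator's leading coefficient is 18, so divide each of its coefficients by 18 to get the monic form.

Therefore the answer is s^3 - 11*s^2/2 + 23*s/3 - 8/3.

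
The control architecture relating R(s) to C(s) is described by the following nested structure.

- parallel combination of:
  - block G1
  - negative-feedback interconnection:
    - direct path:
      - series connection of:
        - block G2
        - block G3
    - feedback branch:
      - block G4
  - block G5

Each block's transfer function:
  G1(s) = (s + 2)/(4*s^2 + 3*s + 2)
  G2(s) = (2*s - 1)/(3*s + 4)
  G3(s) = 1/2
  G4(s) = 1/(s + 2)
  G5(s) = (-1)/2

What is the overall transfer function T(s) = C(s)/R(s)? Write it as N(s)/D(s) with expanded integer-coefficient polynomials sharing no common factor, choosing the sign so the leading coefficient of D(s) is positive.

Step 1. series reduction of G2, G3: (2*s - 1)/(6*s + 8)
Step 2. reduce the feedback loop with forward (G2*G3) and return G4: (2*s^2 + 3*s - 2)/(6*s^2 + 22*s + 15)
Step 3. add G1, [(G2*G3)/(1+(G2*G3)*G4)], G5 (parallel), giving the overall T(s)

Hence the answer: (-8*s^4 - 58*s^3 - 60*s^2 + 29*s + 22)/(48*s^4 + 212*s^3 + 276*s^2 + 178*s + 60)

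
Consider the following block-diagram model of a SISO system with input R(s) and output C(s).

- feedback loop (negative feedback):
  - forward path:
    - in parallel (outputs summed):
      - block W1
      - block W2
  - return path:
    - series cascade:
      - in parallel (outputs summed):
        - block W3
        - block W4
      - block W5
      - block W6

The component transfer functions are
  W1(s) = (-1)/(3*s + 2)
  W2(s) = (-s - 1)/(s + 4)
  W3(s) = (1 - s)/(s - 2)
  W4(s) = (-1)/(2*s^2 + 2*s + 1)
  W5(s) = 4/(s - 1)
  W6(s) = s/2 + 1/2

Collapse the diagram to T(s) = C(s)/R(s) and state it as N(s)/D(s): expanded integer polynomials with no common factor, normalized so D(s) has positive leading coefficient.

1. combine W1, W2 in parallel, giving (-3*s^2 - 6*s - 6)/(3*s^2 + 14*s + 8)
2. reduce the parallel group W3, W4, giving (3 - 2*s^3)/(2*s^3 - 2*s^2 - 3*s - 2)
3. reduce the series chain (W3+W4), W5, W6, giving (-4*s^4 - 4*s^3 + 6*s + 6)/(2*s^4 - 4*s^3 - s^2 + s + 2)
4. feedback reduction of (W1+W2), ((W3+W4)*W5*W6), which is the overall transfer function T(s) = C(s)/R(s) in lowest terms

Hence the answer: (-6*s^6 + 15*s^4 + 27*s^3 - 6*s^2 - 18*s - 12)/(18*s^6 + 52*s^5 + 5*s^4 - 37*s^3 - 42*s^2 - 36*s - 20)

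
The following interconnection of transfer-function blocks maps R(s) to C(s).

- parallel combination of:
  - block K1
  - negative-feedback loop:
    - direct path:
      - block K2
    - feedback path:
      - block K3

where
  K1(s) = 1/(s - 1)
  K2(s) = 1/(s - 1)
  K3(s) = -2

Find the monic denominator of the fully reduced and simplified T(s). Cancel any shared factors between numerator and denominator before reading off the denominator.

Step 1: feedback reduction of K2, K3; result 1/(s - 3)
Step 2: sum the parallel branches K1, [K2/(1+K2*K3)]; result (2*s - 4)/(s^2 - 4*s + 3)
The result of step 2 is T(s) in lowest terms. Its denominator already has leading coefficient 1, so it is monic as it stands.

Hence the answer: s^2 - 4*s + 3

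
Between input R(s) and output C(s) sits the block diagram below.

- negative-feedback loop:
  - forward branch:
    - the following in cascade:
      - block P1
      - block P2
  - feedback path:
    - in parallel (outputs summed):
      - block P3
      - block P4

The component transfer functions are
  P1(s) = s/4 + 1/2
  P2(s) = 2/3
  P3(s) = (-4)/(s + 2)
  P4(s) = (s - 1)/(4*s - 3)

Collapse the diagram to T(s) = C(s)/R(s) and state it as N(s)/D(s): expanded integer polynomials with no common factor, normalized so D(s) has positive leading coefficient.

Answer: (4*s^2 + 5*s - 6)/(s^2 + 9*s - 8)

Working:
Step 1. multiply P1, P2 (series), giving s/6 + 1/3
Step 2. sum the parallel branches P3, P4, giving (s^2 - 15*s + 10)/(4*s^2 + 5*s - 6)
Step 3. close the feedback loop around (P1*P2), (P3+P4), giving the overall T(s)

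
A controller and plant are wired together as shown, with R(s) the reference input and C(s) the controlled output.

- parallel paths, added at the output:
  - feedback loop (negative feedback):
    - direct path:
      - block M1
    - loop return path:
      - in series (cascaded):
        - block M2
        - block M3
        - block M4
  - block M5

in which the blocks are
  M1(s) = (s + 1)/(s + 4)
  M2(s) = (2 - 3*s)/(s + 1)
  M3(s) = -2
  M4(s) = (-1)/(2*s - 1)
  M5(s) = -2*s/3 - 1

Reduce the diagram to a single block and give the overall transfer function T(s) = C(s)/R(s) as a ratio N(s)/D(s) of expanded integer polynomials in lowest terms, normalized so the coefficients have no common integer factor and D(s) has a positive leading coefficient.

Answer: (-4*s^3 - 2*s^2 - 3)/(6*s^2 + 3*s)

Working:
Step 1 - combine M2, M3, M4 in series gives (4 - 6*s)/(2*s^2 + s - 1)
Step 2 - apply the feedback formula to M1, (M2*M3*M4) gives (2*s^2 + s - 1)/(2*s^2 + s)
Step 3 - add [M1/(1+M1*(M2*M3*M4))], M5 (parallel) - this is the overall T(s), already in the required normalized form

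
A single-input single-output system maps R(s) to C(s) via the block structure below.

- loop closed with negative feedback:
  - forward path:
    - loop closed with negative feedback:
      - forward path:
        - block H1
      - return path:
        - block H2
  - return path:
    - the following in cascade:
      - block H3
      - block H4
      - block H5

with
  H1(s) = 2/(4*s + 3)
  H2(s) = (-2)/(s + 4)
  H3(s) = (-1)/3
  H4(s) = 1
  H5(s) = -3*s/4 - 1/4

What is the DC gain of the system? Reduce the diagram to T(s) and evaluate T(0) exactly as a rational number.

Reducing step by step:

(1) apply the feedback formula to H1, H2, giving (2*s + 8)/(4*s^2 + 19*s + 8)
(2) reduce the series chain H3, H4, H5, giving s/4 + 1/12
(3) feedback reduction of [H1/(1+H1*H2)], (H3*H4*H5), giving (12*s + 48)/(27*s^2 + 127*s + 52)
Evaluating the step-3 result (the overall T(s)) at s = 0 gives T(0) = 48/52 = 12/13.

Answer: 12/13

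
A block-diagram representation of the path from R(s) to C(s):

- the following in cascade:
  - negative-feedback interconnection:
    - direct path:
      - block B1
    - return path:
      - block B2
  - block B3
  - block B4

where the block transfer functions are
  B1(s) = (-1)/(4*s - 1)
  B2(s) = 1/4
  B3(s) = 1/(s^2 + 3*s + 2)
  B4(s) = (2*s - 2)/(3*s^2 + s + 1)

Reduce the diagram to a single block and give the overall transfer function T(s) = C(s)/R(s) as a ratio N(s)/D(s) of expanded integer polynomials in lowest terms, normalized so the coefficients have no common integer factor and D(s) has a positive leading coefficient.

(1) collapse the loop (B1 forward, B2 return) gives (-4)/(16*s - 5)
(2) reduce the series chain [B1/(1+B1*B2)], B3, B4, which is the overall transfer function T(s) = C(s)/R(s) in lowest terms

Therefore the answer is (8 - 8*s)/(48*s^5 + 145*s^4 + 110*s^3 + 30*s^2 + 7*s - 10).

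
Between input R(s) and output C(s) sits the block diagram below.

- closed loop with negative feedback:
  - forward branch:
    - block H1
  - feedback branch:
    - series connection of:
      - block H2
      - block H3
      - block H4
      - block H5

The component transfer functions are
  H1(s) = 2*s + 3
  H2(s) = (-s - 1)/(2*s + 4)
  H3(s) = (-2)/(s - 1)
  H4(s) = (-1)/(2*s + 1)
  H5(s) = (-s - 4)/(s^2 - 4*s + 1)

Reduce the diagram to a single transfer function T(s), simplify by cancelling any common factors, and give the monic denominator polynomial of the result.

Step 1. series reduction of H2, H3, H4, H5 -> (s^2 + 5*s + 4)/(2*s^5 - 5*s^4 - 13*s^3 + 13*s^2 + 5*s - 2)
Step 2. feedback reduction of H1, (H2*H3*H4*H5) -> (4*s^6 - 4*s^5 - 41*s^4 - 13*s^3 + 49*s^2 + 11*s - 6)/(2*s^5 - 5*s^4 - 11*s^3 + 26*s^2 + 28*s + 10)
Step 2 gives the fully reduced T(s), with no common factor left to cancel. The denominator's leading coefficient is 2, so divide each of its coefficients by 2 to get the monic form.

Answer: s^5 - 5*s^4/2 - 11*s^3/2 + 13*s^2 + 14*s + 5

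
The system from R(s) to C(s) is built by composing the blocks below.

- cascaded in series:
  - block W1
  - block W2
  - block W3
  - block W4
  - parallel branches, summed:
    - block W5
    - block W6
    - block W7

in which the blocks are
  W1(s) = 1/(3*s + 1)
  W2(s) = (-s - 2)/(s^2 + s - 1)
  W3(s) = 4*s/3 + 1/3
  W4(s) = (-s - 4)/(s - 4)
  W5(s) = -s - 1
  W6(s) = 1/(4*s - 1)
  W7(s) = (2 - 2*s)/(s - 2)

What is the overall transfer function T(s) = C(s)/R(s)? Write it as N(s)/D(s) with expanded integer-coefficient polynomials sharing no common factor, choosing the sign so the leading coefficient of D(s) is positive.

Answer: (-16*s^6 - 112*s^5 - 155*s^4 + 280*s^3 + 510*s^2 - 84*s - 48)/(36*s^6 - 177*s^5 + 18*s^4 + 522*s^3 - 249*s^2 - 66*s + 24)

Working:
(1) combine W5, W6, W7 in parallel = (-4*s^3 - 3*s^2 + 18*s - 6)/(4*s^2 - 9*s + 2)
(2) combine W1, W2, W3, W4, (W5+W6+W7) in series - this is the overall T(s), already in the required normalized form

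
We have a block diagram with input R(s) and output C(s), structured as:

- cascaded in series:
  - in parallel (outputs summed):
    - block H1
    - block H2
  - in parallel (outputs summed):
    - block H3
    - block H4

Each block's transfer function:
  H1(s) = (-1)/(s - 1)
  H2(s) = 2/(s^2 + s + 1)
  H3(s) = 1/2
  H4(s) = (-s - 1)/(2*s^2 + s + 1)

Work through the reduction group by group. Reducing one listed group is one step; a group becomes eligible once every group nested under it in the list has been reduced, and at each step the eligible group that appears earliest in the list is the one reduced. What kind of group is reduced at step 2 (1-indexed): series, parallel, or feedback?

Step 1. add H1, H2 (parallel)
Step 2. reduce the parallel group H3, H4
Step 3. cascade (H1+H2), (H3+H4)
Step 2: parallel.

Final answer: parallel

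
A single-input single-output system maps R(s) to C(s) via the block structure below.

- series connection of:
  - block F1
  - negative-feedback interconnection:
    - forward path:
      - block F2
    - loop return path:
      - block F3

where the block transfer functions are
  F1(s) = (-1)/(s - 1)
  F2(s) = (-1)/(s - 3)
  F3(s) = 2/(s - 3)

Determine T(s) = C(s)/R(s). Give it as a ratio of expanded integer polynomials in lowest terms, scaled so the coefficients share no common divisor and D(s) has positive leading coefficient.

Reducing step by step:

Step 1 - collapse the loop (F2 forward, F3 return), giving (3 - s)/(s^2 - 6*s + 7)
Step 2 - cascade F1, [F2/(1+F2*F3)] - this is the overall T(s), already in the required normalized form

Answer: (s - 3)/(s^3 - 7*s^2 + 13*s - 7)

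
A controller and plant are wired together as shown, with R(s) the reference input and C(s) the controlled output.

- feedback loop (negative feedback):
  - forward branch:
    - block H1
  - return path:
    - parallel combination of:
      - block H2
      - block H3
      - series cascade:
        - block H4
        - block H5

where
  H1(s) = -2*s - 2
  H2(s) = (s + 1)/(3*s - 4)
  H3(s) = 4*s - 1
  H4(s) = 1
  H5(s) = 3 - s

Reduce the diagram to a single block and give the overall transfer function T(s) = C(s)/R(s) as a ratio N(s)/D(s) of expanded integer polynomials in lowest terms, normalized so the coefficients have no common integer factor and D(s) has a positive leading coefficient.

[1] combine H4, H5 in series, giving 3 - s
[2] reduce the parallel group H2, H3, (H4*H5), giving (9*s^2 - 5*s - 7)/(3*s - 4)
[3] feedback reduction of H1, (H2+H3+(H4*H5)); the result is T(s) itself (integer coefficients, no common factor, positive leading denominator coefficient)

Answer: (6*s^2 - 2*s - 8)/(18*s^3 + 8*s^2 - 27*s - 10)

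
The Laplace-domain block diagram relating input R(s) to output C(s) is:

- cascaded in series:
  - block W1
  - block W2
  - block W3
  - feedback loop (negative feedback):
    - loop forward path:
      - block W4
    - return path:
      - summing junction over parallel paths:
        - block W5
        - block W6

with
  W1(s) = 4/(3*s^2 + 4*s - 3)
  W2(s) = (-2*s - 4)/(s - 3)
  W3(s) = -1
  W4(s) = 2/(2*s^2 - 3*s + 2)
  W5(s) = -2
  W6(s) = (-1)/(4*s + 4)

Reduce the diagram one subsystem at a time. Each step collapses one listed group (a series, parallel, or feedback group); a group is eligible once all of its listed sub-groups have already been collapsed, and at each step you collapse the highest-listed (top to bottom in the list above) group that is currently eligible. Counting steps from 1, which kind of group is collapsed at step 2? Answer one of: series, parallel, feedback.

(1) combine W5, W6 in parallel
(2) close the feedback loop around W4, (W5+W6)
(3) series reduction of W1, W2, W3, [W4/(1+W4*(W5+W6))]
At step 2 the group reduced is feedback.

Hence the answer: feedback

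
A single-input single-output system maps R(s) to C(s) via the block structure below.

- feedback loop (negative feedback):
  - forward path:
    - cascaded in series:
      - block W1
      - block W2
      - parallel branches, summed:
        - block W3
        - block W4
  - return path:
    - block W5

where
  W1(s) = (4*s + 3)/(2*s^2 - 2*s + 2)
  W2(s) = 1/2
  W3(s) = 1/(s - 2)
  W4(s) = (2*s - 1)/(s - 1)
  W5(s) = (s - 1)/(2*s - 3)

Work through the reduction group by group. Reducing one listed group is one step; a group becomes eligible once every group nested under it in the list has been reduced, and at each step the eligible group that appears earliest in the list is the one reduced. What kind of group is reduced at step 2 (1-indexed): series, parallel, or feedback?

Step 1 - parallel reduction of W3, W4
Step 2 - reduce the series chain W1, W2, (W3+W4)
Step 3 - feedback reduction of (W1*W2*(W3+W4)), W5
Step 2: series.

Hence the answer: series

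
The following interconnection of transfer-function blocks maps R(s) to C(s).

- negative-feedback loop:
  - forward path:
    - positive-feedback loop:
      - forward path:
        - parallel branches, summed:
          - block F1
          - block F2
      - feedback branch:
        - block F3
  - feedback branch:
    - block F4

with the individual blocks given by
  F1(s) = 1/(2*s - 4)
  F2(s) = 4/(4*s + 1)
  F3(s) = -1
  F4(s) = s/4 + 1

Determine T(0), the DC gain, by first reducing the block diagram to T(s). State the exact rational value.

Step 1 - combine F1, F2 in parallel = (12*s - 15)/(8*s^2 - 14*s - 4)
Step 2 - feedback reduction of (F1+F2), F3 = (12*s - 15)/(8*s^2 - 2*s - 19)
Step 3 - feedback reduction of [(F1+F2)/(1-(F1+F2)*F3)], F4 = (48*s - 60)/(44*s^2 + 25*s - 136)
The step-3 result is T(s). Setting s = 0: T(0) = -60/(-136) = 15/34.

Final answer: 15/34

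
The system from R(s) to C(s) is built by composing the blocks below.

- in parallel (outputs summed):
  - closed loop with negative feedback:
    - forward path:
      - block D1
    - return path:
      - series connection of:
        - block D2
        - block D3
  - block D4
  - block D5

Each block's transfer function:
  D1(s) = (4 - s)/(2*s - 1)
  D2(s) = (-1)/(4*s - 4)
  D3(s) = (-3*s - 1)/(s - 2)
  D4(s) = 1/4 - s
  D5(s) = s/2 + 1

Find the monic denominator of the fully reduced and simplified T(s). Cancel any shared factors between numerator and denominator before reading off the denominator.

First reduce the diagram to T(s).

[1] reduce the series chain D2, D3 = (3*s + 1)/(4*s^2 - 12*s + 8)
[2] collapse the loop (D1 forward, (D2*D3) return) = (-4*s^3 + 28*s^2 - 56*s + 32)/(8*s^3 - 31*s^2 + 39*s - 4)
[3] reduce the parallel group [D1/(1+D1*(D2*D3))], D4, D5 = (-16*s^4 + 86*s^3 - 121*s^2 - 21*s + 108)/(32*s^3 - 124*s^2 + 156*s - 16)
That last expression is T(s), already simplified. Scaling its denominator by 1/32 (the reciprocal of the leading coefficient) yields the monic denominator.

Answer: s^3 - 31*s^2/8 + 39*s/8 - 1/2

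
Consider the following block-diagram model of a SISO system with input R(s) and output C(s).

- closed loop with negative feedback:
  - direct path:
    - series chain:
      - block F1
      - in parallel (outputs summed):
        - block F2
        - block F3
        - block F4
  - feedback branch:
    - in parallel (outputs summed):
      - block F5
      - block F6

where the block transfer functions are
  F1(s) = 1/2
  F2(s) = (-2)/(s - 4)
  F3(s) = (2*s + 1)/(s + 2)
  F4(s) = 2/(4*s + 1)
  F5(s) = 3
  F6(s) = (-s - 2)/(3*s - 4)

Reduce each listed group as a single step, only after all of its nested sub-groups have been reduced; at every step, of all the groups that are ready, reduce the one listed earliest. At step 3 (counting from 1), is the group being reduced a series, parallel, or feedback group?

[1] sum the parallel branches F2, F3, F4
[2] series reduction of F1, (F2+F3+F4)
[3] reduce the parallel group F5, F6
[4] collapse the loop ((F1*(F2+F3+F4)) forward, (F5+F6) return)
Step 3: parallel.

Therefore the answer is parallel.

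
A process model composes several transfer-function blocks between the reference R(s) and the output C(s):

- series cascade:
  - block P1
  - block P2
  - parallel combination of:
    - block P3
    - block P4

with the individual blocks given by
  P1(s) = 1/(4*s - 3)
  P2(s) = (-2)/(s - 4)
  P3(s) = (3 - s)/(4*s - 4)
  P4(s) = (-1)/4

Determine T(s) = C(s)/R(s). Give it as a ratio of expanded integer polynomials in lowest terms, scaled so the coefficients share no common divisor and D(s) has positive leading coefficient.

First reduce the diagram to T(s).

Step 1 - add P3, P4 (parallel): (2 - s)/(2*s - 2)
Step 2 - reduce the series chain P1, P2, (P3+P4), which is the overall transfer function T(s) = C(s)/R(s) in lowest terms

Answer: (s - 2)/(4*s^3 - 23*s^2 + 31*s - 12)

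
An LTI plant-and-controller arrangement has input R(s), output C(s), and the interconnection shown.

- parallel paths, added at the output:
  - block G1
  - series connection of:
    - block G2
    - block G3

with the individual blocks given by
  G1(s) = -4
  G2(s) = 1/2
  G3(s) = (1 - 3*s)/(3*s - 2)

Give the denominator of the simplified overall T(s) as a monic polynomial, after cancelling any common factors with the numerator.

First reduce the diagram to T(s).

1. combine G2, G3 in series -> (1 - 3*s)/(6*s - 4)
2. combine G1, (G2*G3) in parallel -> (17 - 27*s)/(6*s - 4)
No further cancellation is possible in the step-2 result, so that is T(s). Its denominator becomes monic after dividing by the leading coefficient 6.

Answer: s - 2/3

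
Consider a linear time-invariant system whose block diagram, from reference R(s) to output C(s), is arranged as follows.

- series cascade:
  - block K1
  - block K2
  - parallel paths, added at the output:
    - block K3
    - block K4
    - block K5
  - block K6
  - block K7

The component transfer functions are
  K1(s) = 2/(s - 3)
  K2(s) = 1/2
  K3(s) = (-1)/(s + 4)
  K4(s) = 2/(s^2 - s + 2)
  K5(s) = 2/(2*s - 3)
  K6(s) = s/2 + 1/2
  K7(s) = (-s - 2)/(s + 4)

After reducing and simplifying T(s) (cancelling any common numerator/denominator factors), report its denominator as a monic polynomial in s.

The answer is s^6 + 5*s^5/2 - 17*s^4 - 27*s^3/2 + 77*s^2 - 144*s + 144.

Reasoning:
Step 1. add K3, K4, K5 (parallel): (15*s^2 - s - 2)/(2*s^4 + 3*s^3 - 13*s^2 + 22*s - 24)
Step 2. series reduction of K1, K2, (K3+K4+K5), K6, K7: (-15*s^4 - 44*s^3 - 25*s^2 + 8*s + 4)/(4*s^6 + 10*s^5 - 68*s^4 - 54*s^3 + 308*s^2 - 576*s + 576)
Step 2 gives the fully reduced T(s), with no common factor left to cancel. The denominator's leading coefficient is 4, so divide each of its coefficients by 4 to get the monic form.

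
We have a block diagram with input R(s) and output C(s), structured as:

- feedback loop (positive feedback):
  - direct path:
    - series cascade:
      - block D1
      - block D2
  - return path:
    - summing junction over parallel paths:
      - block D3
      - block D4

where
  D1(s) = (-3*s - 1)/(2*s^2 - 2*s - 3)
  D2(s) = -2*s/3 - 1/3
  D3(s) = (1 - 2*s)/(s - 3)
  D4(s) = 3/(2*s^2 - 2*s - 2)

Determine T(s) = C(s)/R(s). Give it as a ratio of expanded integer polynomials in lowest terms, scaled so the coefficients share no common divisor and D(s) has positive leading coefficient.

Answer: (12*s^5 - 38*s^4 - 14*s^3 + 48*s^2 + 34*s + 6)/(36*s^5 - 76*s^4 - 2*s^3 + 119*s^2 - 22*s - 43)

Working:
Step 1: multiply D1, D2 (series) = (6*s^2 + 5*s + 1)/(6*s^2 - 6*s - 9)
Step 2: parallel reduction of D3, D4 = (-4*s^3 + 6*s^2 + 5*s - 11)/(2*s^3 - 8*s^2 + 4*s + 6)
Step 3: collapse the loop ((D1*D2) forward, (D3+D4) return), which is the overall transfer function T(s) = C(s)/R(s) in lowest terms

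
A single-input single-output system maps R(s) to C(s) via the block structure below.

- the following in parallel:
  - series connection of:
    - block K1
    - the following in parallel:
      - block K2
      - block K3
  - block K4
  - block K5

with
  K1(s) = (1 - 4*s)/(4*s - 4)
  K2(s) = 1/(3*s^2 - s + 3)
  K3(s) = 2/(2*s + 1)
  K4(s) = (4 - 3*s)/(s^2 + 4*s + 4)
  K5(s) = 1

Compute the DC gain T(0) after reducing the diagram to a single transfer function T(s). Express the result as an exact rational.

Answer: 17/12

Working:
Step 1. combine K2, K3 in parallel = (6*s^2 + 7)/(6*s^3 + s^2 + 5*s + 3)
Step 2. combine K1, (K2+K3) in series = (-24*s^3 + 6*s^2 - 28*s + 7)/(24*s^4 - 20*s^3 + 16*s^2 - 8*s - 12)
Step 3. sum the parallel branches (K1*(K2+K3)), K4, K5 = (24*s^6 - 20*s^5 + 98*s^4 - 252*s^3 + 27*s^2 - 160*s - 68)/(24*s^6 + 76*s^5 + 32*s^4 - 24*s^3 + 20*s^2 - 80*s - 48)
The step-3 result is T(s). Setting s = 0: T(0) = -68/(-48) = 17/12.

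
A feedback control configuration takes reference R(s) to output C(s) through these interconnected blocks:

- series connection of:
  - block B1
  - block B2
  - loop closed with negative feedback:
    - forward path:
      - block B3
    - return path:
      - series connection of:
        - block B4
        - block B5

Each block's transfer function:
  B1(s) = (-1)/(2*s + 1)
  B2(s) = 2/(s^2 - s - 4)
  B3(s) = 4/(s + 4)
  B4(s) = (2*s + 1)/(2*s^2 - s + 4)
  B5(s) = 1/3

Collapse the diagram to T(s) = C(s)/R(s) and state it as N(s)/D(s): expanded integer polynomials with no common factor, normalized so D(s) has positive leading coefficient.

Reducing step by step:

1. cascade B4, B5 = (2*s + 1)/(6*s^2 - 3*s + 12)
2. apply the feedback formula to B3, (B4*B5) = (24*s^2 - 12*s + 48)/(6*s^3 + 21*s^2 + 8*s + 52)
3. series reduction of B1, B2, [B3/(1+B3*(B4*B5))]: this yields T(s), and no further normalization is needed

Answer: (-48*s^2 + 24*s - 96)/(12*s^6 + 36*s^5 - 59*s^4 - 117*s^3 - 208*s^2 - 500*s - 208)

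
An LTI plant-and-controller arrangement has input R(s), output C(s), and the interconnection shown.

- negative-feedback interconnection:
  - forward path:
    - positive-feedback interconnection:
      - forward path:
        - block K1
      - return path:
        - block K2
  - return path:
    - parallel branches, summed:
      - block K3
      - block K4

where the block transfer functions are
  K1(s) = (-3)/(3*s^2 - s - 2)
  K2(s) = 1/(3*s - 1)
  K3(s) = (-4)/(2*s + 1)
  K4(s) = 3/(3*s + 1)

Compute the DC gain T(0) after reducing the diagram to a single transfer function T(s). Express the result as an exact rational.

Answer: 3/2

Working:
Step 1. collapse the loop (K1 forward, K2 return); result (3 - 9*s)/(9*s^3 - 6*s^2 - 5*s + 5)
Step 2. parallel reduction of K3, K4; result (-6*s - 1)/(6*s^2 + 5*s + 1)
Step 3. reduce the feedback loop with forward [K1/(1-K1*K2)] and return (K3+K4); result (-54*s^3 - 27*s^2 + 6*s + 3)/(54*s^5 + 9*s^4 - 51*s^3 + 53*s^2 + 11*s + 2)
Evaluating the step-3 result (the overall T(s)) at s = 0 gives T(0) = 3/2.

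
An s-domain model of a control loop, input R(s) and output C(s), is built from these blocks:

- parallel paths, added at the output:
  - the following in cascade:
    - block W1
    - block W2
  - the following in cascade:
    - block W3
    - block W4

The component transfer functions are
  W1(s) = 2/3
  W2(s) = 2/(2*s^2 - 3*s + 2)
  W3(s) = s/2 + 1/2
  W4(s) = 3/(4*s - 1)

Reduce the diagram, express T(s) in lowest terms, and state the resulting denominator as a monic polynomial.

Answer: s^3 - 7*s^2/4 + 11*s/8 - 1/4

Working:
1. reduce the series chain W1, W2 -> 4/(6*s^2 - 9*s + 6)
2. combine W3, W4 in series -> (3*s + 3)/(8*s - 2)
3. reduce the parallel group (W1*W2), (W3*W4) -> (18*s^3 - 9*s^2 + 23*s + 10)/(48*s^3 - 84*s^2 + 66*s - 12)
The result of step 3 is T(s) in lowest terms. Its denominator has leading coefficient 48; dividing the denominator through by 48 makes it monic.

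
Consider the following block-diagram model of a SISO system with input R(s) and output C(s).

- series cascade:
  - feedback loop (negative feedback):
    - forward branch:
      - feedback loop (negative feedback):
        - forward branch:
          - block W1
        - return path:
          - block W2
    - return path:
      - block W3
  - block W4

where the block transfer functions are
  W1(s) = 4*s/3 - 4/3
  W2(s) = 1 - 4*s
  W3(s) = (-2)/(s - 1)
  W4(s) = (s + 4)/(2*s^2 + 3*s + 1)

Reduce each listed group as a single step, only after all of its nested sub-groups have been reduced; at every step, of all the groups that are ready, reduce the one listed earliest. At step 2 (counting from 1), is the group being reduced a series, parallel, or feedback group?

(1) feedback reduction of W1, W2
(2) apply the feedback formula to [W1/(1+W1*W2)], W3
(3) cascade [[W1/(1+W1*W2)]/(1+[W1/(1+W1*W2)]*W3)], W4
Step 2 collapses a feedback group.

Final answer: feedback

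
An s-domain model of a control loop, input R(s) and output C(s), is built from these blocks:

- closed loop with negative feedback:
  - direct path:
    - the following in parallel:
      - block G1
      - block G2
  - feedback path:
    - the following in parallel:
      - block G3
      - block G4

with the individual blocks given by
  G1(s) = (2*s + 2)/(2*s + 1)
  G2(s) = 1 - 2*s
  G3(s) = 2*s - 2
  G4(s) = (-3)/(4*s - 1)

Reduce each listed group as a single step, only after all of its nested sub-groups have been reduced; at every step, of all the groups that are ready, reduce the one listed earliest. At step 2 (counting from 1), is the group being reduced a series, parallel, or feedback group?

[1] combine G1, G2 in parallel
[2] add G3, G4 (parallel)
[3] collapse the loop ((G1+G2) forward, (G3+G4) return)
Step 2: parallel.

Hence the answer: parallel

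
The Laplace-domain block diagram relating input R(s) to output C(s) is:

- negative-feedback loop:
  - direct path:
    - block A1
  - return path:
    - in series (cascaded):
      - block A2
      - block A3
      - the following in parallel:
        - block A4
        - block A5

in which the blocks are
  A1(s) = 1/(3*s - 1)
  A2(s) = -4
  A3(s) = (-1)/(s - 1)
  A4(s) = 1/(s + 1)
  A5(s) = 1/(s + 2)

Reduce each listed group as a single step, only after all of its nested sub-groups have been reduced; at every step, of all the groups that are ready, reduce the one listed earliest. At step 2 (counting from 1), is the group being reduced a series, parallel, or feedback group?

1. parallel reduction of A4, A5
2. multiply A2, A3, (A4+A5) (series)
3. close the feedback loop around A1, (A2*A3*(A4+A5))
Step 2: series.

Hence the answer: series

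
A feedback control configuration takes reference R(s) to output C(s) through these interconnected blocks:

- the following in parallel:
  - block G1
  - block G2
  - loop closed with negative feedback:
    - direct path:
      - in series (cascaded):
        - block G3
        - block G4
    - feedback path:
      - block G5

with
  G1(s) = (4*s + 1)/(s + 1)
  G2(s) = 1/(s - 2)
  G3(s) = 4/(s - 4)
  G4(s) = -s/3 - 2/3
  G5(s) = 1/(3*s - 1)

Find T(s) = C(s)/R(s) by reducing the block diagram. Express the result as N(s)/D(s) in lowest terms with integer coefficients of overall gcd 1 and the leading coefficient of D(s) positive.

Reducing step by step:

[1] multiply G3, G4 (series) -> (-4*s - 8)/(3*s - 12)
[2] apply the feedback formula to (G3*G4), G5 -> (-12*s^2 - 20*s + 8)/(9*s^2 - 43*s + 4)
[3] combine G1, G2, [(G3*G4)/(1+(G3*G4)*G5)] in parallel, which is the overall transfer function T(s) = C(s)/R(s) in lowest terms

Answer: (24*s^4 - 234*s^3 + 317*s^2 + 51*s - 20)/(9*s^4 - 52*s^3 + 29*s^2 + 82*s - 8)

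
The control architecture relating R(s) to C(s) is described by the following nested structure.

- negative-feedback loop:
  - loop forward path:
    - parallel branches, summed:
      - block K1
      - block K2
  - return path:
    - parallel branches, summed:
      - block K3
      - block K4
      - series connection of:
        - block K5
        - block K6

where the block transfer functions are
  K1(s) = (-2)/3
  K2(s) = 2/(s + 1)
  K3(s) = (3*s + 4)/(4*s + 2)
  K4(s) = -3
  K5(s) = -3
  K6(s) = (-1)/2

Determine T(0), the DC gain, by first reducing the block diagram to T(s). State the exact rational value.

Step 1. sum the parallel branches K1, K2, giving (4 - 2*s)/(3*s + 3)
Step 2. series reduction of K5, K6, giving 3/2
Step 3. reduce the parallel group K3, K4, (K5*K6), giving (1 - 3*s)/(4*s + 2)
Step 4. reduce the feedback loop with forward (K1+K2) and return (K3+K4+(K5*K6)), giving (-4*s^2 + 6*s + 4)/(9*s^2 + 2*s + 5)
Evaluating the step-4 result (the overall T(s)) at s = 0 gives T(0) = 4/5.

Answer: 4/5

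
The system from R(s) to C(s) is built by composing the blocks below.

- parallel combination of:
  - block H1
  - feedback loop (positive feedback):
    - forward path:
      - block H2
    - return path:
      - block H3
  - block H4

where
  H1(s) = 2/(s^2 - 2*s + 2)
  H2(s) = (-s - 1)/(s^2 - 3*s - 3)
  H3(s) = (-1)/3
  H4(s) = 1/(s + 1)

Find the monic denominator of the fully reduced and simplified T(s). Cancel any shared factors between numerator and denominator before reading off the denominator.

Step 1. collapse the loop (H2 forward, H3 return), giving (-3*s - 3)/(3*s^2 - 10*s - 10)
Step 2. parallel reduction of H1, [H2/(1-H2*H3)], H4, giving (-10*s^3 + 5*s^2 - 46*s - 46)/(3*s^5 - 13*s^4 + 16*s^2 - 20*s - 20)
The result of step 2 is T(s) in lowest terms. Its denominator has leading coefficient 3; dividing the denominator through by 3 makes it monic.

Final answer: s^5 - 13*s^4/3 + 16*s^2/3 - 20*s/3 - 20/3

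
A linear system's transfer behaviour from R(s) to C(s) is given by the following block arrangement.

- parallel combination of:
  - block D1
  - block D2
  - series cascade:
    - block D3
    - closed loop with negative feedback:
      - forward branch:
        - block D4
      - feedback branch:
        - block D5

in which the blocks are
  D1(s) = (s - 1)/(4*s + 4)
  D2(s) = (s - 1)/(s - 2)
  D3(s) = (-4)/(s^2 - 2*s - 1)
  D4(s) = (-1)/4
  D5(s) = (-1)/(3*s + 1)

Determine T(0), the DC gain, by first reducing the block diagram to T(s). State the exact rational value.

First reduce the diagram to T(s).

[1] apply the feedback formula to D4, D5; result (-3*s - 1)/(12*s + 5)
[2] series reduction of D3, [D4/(1+D4*D5)]; result (12*s + 4)/(12*s^3 - 19*s^2 - 22*s - 5)
[3] combine D1, D2, (D3*[D4/(1+D4*D5)]) in parallel; result (60*s^5 - 131*s^4 - 29*s^3 + 47*s^2 - 53*s - 22)/(48*s^5 - 124*s^4 - 108*s^3 + 220*s^2 + 196*s + 40)
That last expression is T(s); at s = 0 only the constant terms survive, so T(0) = -22/40 = -11/20.

Answer: -11/20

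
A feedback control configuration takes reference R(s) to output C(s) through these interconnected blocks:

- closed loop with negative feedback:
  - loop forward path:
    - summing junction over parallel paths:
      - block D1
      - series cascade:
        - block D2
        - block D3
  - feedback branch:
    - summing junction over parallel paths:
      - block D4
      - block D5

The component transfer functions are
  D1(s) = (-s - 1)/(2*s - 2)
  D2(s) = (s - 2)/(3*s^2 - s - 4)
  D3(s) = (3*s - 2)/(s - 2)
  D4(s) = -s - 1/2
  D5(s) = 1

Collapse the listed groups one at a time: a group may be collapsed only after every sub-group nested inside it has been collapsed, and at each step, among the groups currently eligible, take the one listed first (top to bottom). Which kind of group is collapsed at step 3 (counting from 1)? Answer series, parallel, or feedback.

(1) series reduction of D2, D3
(2) reduce the parallel group D1, (D2*D3)
(3) combine D4, D5 in parallel
(4) close the feedback loop around (D1+(D2*D3)), (D4+D5)
Step 3: parallel.

Hence the answer: parallel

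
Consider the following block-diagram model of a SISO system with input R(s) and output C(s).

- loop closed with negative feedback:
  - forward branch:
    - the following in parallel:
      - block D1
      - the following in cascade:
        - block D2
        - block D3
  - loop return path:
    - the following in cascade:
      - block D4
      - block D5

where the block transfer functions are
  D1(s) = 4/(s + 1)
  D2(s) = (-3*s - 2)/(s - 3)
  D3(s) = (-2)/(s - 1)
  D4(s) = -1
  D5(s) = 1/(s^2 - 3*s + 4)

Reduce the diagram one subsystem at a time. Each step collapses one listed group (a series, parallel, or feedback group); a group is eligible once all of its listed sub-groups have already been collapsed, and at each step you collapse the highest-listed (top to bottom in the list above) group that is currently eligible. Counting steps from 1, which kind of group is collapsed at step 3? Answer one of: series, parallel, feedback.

Answer: series

Working:
[1] series reduction of D2, D3
[2] add D1, (D2*D3) (parallel)
[3] cascade D4, D5
[4] reduce the feedback loop with forward (D1+(D2*D3)) and return (D4*D5)
Step 3: series.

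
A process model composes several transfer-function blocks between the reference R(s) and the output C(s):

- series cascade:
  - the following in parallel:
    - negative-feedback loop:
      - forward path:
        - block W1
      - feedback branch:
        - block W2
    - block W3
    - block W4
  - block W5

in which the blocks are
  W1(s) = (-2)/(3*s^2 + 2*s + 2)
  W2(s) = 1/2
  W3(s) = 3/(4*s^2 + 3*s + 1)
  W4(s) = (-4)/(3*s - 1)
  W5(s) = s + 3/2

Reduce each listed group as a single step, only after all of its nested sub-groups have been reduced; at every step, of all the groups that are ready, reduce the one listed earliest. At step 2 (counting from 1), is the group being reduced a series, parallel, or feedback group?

Answer: parallel

Working:
1. close the feedback loop around W1, W2
2. add [W1/(1+W1*W2)], W3, W4 (parallel)
3. combine ([W1/(1+W1*W2)]+W3+W4), W5 in series
Step 2: parallel.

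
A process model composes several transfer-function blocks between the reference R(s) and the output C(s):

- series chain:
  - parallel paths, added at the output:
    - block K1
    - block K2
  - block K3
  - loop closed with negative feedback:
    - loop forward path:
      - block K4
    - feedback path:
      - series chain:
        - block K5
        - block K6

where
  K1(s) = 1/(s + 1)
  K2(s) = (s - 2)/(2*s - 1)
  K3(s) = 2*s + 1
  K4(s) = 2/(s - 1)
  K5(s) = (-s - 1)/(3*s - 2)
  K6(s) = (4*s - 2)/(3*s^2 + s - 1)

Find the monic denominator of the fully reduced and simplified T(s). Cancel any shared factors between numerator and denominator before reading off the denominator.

(1) sum the parallel branches K1, K2 gives (s^2 + s - 3)/(2*s^2 + s - 1)
(2) cascade K5, K6 gives (-4*s^2 - 2*s + 2)/(9*s^3 - 3*s^2 - 5*s + 2)
(3) feedback reduction of K4, (K5*K6) gives (18*s^3 - 6*s^2 - 10*s + 4)/(9*s^4 - 12*s^3 - 10*s^2 + 3*s + 2)
(4) series reduction of (K1+K2), K3, [K4/(1+K4*(K5*K6))] gives (36*s^6 + 42*s^5 - 128*s^4 - 46*s^3 + 80*s^2 + 10*s - 12)/(18*s^6 - 15*s^5 - 41*s^4 + 8*s^3 + 17*s^2 - s - 2)
That last expression is T(s), already simplified. Scaling its denominator by 1/18 (the reciprocal of the leading coefficient) yields the monic denominator.

Answer: s^6 - 5*s^5/6 - 41*s^4/18 + 4*s^3/9 + 17*s^2/18 - s/18 - 1/9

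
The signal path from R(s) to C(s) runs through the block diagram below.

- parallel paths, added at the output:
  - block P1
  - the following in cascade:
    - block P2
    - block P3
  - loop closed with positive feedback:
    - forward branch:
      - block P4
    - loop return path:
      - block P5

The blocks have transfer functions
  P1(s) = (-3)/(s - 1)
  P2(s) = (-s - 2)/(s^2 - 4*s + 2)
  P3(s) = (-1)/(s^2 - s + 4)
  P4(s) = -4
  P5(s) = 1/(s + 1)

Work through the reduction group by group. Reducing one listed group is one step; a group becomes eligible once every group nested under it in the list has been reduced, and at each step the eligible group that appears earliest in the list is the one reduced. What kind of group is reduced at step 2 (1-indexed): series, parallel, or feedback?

(1) cascade P2, P3
(2) feedback reduction of P4, P5
(3) parallel reduction of P1, (P2*P3), [P4/(1-P4*P5)]
Step 2: feedback.

Hence the answer: feedback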